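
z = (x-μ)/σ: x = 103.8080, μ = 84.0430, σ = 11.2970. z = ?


z = (103.8080 - 84.0430)/11.2970
= 19.7650/11.2970
= 1.7496

z = 1.7496


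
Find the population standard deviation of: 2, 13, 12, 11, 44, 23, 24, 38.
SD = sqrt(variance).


Mean = 20.8750
Variance = 179.6094
SD = sqrt(179.6094) = 13.4018

SD = 13.4018


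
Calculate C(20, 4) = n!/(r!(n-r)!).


C(20,4) = 20!/(4! × 16!)
= 2432902008176640000/(24 × 20922789888000)
= 4845

C(20,4) = 4845


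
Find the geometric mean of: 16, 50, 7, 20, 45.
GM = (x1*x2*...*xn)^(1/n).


Product = 16 × 50 × 7 × 20 × 45 = 5040000
GM = 5040000^(1/5) = 21.9021

GM = 21.9021


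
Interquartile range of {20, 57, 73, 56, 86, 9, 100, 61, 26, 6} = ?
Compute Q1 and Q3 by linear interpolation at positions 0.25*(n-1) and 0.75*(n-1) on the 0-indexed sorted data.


Sorted: 6, 9, 20, 26, 56, 57, 61, 73, 86, 100
Q1 (25th %ile) = 21.5000
Q3 (75th %ile) = 70.0000
IQR = 70.0000 - 21.5000 = 48.5000

IQR = 48.5000


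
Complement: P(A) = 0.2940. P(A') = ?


P(not A) = 1 - 0.2940 = 0.7060

P(not A) = 0.7060


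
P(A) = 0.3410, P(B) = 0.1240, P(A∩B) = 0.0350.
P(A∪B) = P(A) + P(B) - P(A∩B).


P(A∪B) = 0.3410 + 0.1240 - 0.0350
= 0.4650 - 0.0350
= 0.4300

P(A∪B) = 0.4300


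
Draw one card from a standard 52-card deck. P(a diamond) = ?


13 diamonds in 52 cards
P = 13/52 = 0.2500

P = 0.2500


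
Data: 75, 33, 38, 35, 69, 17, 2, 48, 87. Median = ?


Sorted: 2, 17, 33, 35, 38, 48, 69, 75, 87
n = 9 (odd)
Middle value = 38

Median = 38


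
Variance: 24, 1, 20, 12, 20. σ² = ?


Mean = 15.4000
Squared deviations: 73.9600, 207.3600, 21.1600, 11.5600, 21.1600
Sum = 335.2000
Variance = 335.2000/5 = 67.0400

Variance = 67.0400


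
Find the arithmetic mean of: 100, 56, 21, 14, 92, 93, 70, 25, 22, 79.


Sum = 100 + 56 + 21 + 14 + 92 + 93 + 70 + 25 + 22 + 79 = 572
n = 10
Mean = 572/10 = 57.2000

Mean = 57.2000


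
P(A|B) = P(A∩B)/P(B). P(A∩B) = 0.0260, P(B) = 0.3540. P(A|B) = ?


P(A|B) = 0.0260/0.3540 = 0.0734

P(A|B) = 0.0734


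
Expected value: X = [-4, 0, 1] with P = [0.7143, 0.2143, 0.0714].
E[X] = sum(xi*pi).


E[X] = -4*0.7143 + 0*0.2143 + 1*0.0714
= -2.8572 + 0 + 0.0714
= -2.7858

E[X] = -2.7858


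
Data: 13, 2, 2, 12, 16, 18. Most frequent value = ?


Frequencies: 2:2, 12:1, 13:1, 16:1, 18:1
Max frequency = 2
Mode = 2

Mode = 2


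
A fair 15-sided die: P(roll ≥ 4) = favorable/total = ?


Favorable outcomes (roll ≥ 4): 12
Total outcomes = 15
P = 12/15 = 0.8000

P = 0.8000


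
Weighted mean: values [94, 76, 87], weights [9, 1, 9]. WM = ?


Numerator = 94*9 + 76*1 + 87*9 = 1705
Denominator = 9 + 1 + 9 = 19
WM = 1705/19 = 89.7368

WM = 89.7368


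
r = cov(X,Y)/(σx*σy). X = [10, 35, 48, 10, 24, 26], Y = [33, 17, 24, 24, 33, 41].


Mean X = 25.5000, Mean Y = 28.6667
SD X = 13.413302, SD Y = 7.845735
Cov = -35.166667
r = -35.166667/(13.413302*7.845735) = -0.3342

r = -0.3342


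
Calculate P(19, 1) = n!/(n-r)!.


P(19,1) = 19!/18!
= 121645100408832000/6402373705728000
= 19

P(19,1) = 19


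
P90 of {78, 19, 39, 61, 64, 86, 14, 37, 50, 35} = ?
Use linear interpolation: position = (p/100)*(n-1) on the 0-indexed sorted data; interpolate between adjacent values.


Sorted: 14, 19, 35, 37, 39, 50, 61, 64, 78, 86
n = 10
Index = 90/100 * 9 = 8.1000
Lower = data[8] = 78, Upper = data[9] = 86
P90 = 78 + 0.1000*(8) = 78.8000

P90 = 78.8000


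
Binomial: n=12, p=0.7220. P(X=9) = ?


C(12,9) = 220
p^9 = 0.053313
(1-p)^3 = 0.021485
P = 220 * 0.053313 * 0.021485 = 0.2520

P(X=9) = 0.2520


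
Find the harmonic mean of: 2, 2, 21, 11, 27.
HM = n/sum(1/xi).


Sum of reciprocals = 1/2 + 1/2 + 1/21 + 1/11 + 1/27 = 1.175565
HM = 5/1.175565 = 4.2533

HM = 4.2533


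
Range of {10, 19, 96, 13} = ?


Max = 96, Min = 10
Range = 96 - 10 = 86

Range = 86


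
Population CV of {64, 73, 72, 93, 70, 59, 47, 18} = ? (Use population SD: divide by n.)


Mean = 62.0000
SD = 20.6761
CV = (20.6761/62.0000)*100 = 33.3485%

CV = 33.3485%


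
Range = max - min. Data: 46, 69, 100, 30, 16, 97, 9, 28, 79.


Max = 100, Min = 9
Range = 100 - 9 = 91

Range = 91


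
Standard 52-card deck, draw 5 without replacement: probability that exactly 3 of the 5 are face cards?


Hypergeometric: P(X=3) = C(12,3)·C(40,2) / C(52,5)
= 220 × 780 / 2598960
= 171600/2598960 = 0.0660

P = 0.0660


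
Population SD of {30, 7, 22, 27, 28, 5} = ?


Mean = 19.8333
Variance = 101.8056
SD = sqrt(101.8056) = 10.0899

SD = 10.0899


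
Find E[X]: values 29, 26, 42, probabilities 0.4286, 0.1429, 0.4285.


E[X] = 29*0.4286 + 26*0.1429 + 42*0.4285
= 12.4294 + 3.7154 + 17.9970
= 34.1418

E[X] = 34.1418


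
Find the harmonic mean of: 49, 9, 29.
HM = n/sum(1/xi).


Sum of reciprocals = 1/49 + 1/9 + 1/29 = 0.166002
HM = 3/0.166002 = 18.0721

HM = 18.0721


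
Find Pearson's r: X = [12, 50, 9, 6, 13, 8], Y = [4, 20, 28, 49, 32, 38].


Mean X = 16.3333, Mean Y = 28.5000
SD X = 15.238839, SD Y = 14.115594
Cov = -79.833333
r = -79.833333/(15.238839*14.115594) = -0.3711

r = -0.3711


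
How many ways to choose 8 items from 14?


C(14,8) = 14!/(8! × 6!)
= 87178291200/(40320 × 720)
= 3003

C(14,8) = 3003


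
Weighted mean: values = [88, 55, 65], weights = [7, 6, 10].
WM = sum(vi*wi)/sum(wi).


Numerator = 88*7 + 55*6 + 65*10 = 1596
Denominator = 7 + 6 + 10 = 23
WM = 1596/23 = 69.3913

WM = 69.3913


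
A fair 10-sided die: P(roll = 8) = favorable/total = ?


Favorable outcomes (roll = 8): 1
Total outcomes = 10
P = 1/10 = 0.1000

P = 0.1000


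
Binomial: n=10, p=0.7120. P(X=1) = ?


C(10,1) = 10
p^1 = 0.712000
(1-p)^9 = 1.363115e-05
P = 10 * 0.712000 * 1.363115e-05 = 9.7054e-05

P(X=1) = 9.7054e-05


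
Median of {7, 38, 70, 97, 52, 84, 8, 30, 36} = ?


Sorted: 7, 8, 30, 36, 38, 52, 70, 84, 97
n = 9 (odd)
Middle value = 38

Median = 38


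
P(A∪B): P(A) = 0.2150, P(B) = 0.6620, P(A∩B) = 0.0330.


P(A∪B) = 0.2150 + 0.6620 - 0.0330
= 0.8770 - 0.0330
= 0.8440

P(A∪B) = 0.8440


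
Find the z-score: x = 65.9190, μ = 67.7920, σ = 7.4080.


z = (65.9190 - 67.7920)/7.4080
= -1.8730/7.4080
= -0.2528

z = -0.2528


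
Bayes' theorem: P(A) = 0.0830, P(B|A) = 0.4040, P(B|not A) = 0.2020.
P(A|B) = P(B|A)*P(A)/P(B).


P(B) = P(B|A)*P(A) + P(B|A')*P(A')
= 0.4040*0.0830 + 0.2020*0.9170
= 0.033532 + 0.185234 = 0.218766
P(A|B) = 0.033532/0.218766 = 0.1533

P(A|B) = 0.1533


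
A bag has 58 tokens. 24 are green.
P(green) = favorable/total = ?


P = 24/58 = 0.4138

P = 0.4138


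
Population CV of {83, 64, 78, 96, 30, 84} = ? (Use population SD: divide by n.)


Mean = 72.5000
SD = 21.2269
CV = (21.2269/72.5000)*100 = 29.2785%

CV = 29.2785%


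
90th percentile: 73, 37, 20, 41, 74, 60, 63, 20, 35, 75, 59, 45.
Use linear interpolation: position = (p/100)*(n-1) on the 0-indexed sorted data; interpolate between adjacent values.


Sorted: 20, 20, 35, 37, 41, 45, 59, 60, 63, 73, 74, 75
n = 12
Index = 90/100 * 11 = 9.9000
Lower = data[9] = 73, Upper = data[10] = 74
P90 = 73 + 0.9000*(1) = 73.9000

P90 = 73.9000


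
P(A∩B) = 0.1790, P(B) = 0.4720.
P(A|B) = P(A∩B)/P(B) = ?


P(A|B) = 0.1790/0.4720 = 0.3792

P(A|B) = 0.3792


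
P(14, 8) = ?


P(14,8) = 14!/6!
= 87178291200/720
= 121080960

P(14,8) = 121080960


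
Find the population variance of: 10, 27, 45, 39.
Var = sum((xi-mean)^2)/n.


Mean = 30.2500
Squared deviations: 410.0625, 10.5625, 217.5625, 76.5625
Sum = 714.7500
Variance = 714.7500/4 = 178.6875

Variance = 178.6875


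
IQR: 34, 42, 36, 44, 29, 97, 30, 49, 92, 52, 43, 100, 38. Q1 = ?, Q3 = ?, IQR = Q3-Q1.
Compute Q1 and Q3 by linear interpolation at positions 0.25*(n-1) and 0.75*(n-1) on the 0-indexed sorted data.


Sorted: 29, 30, 34, 36, 38, 42, 43, 44, 49, 52, 92, 97, 100
Q1 (25th %ile) = 36.0000
Q3 (75th %ile) = 52.0000
IQR = 52.0000 - 36.0000 = 16.0000

IQR = 16.0000


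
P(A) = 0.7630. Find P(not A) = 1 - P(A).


P(not A) = 1 - 0.7630 = 0.2370

P(not A) = 0.2370


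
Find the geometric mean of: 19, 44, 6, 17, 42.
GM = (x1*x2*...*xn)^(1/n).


Product = 19 × 44 × 6 × 17 × 42 = 3581424
GM = 3581424^(1/5) = 20.4555

GM = 20.4555


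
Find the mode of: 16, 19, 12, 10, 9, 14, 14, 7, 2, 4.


Frequencies: 2:1, 4:1, 7:1, 9:1, 10:1, 12:1, 14:2, 16:1, 19:1
Max frequency = 2
Mode = 14

Mode = 14


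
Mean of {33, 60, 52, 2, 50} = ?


Sum = 33 + 60 + 52 + 2 + 50 = 197
n = 5
Mean = 197/5 = 39.4000

Mean = 39.4000


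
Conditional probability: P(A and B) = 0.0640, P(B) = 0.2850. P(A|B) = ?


P(A|B) = 0.0640/0.2850 = 0.2246

P(A|B) = 0.2246


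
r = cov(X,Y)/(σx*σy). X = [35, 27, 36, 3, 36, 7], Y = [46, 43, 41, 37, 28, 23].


Mean X = 24.0000, Mean Y = 36.3333
SD X = 13.832329, SD Y = 8.239471
Cov = 49.166667
r = 49.166667/(13.832329*8.239471) = 0.4314

r = 0.4314


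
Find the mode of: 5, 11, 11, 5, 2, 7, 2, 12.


Frequencies: 2:2, 5:2, 7:1, 11:2, 12:1
Max frequency = 2
Mode = 2, 5, 11

Mode = 2, 5, 11


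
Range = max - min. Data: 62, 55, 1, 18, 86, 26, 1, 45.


Max = 86, Min = 1
Range = 86 - 1 = 85

Range = 85


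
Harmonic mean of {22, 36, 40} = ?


Sum of reciprocals = 1/22 + 1/36 + 1/40 = 0.098232
HM = 3/0.098232 = 30.5398

HM = 30.5398


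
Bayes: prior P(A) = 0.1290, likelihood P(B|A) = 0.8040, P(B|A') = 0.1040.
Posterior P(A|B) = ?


P(B) = P(B|A)*P(A) + P(B|A')*P(A')
= 0.8040*0.1290 + 0.1040*0.8710
= 0.103716 + 0.090584 = 0.194300
P(A|B) = 0.103716/0.194300 = 0.5338

P(A|B) = 0.5338


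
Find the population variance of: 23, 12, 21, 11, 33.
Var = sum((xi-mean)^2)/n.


Mean = 20.0000
Squared deviations: 9.0000, 64.0000, 1.0000, 81.0000, 169.0000
Sum = 324.0000
Variance = 324.0000/5 = 64.8000

Variance = 64.8000


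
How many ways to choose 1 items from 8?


C(8,1) = 8!/(1! × 7!)
= 40320/(1 × 5040)
= 8

C(8,1) = 8


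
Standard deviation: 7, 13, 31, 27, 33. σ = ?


Mean = 22.2000
Variance = 106.5600
SD = sqrt(106.5600) = 10.3228

SD = 10.3228


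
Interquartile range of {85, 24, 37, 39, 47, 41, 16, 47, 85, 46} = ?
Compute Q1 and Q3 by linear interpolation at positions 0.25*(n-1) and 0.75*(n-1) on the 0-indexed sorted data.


Sorted: 16, 24, 37, 39, 41, 46, 47, 47, 85, 85
Q1 (25th %ile) = 37.5000
Q3 (75th %ile) = 47.0000
IQR = 47.0000 - 37.5000 = 9.5000

IQR = 9.5000


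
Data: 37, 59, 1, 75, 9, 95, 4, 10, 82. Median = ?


Sorted: 1, 4, 9, 10, 37, 59, 75, 82, 95
n = 9 (odd)
Middle value = 37

Median = 37


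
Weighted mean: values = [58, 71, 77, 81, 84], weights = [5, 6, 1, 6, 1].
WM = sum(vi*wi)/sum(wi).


Numerator = 58*5 + 71*6 + 77*1 + 81*6 + 84*1 = 1363
Denominator = 5 + 6 + 1 + 6 + 1 = 19
WM = 1363/19 = 71.7368

WM = 71.7368


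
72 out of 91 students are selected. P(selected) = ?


P = 72/91 = 0.7912

P = 0.7912


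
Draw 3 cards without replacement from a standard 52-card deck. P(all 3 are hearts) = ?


P(all hearts) = (13/52) × (12/51) × (11/50)
= 0.0129

P = 0.0129


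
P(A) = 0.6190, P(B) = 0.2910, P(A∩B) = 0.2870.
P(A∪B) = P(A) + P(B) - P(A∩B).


P(A∪B) = 0.6190 + 0.2910 - 0.2870
= 0.9100 - 0.2870
= 0.6230

P(A∪B) = 0.6230


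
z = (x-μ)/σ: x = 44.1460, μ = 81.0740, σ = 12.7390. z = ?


z = (44.1460 - 81.0740)/12.7390
= -36.9280/12.7390
= -2.8988

z = -2.8988


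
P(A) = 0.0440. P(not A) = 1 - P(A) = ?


P(not A) = 1 - 0.0440 = 0.9560

P(not A) = 0.9560


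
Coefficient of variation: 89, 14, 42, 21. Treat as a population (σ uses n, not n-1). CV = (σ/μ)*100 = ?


Mean = 41.5000
SD = 29.2959
CV = (29.2959/41.5000)*100 = 70.5925%

CV = 70.5925%


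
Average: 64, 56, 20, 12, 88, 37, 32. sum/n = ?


Sum = 64 + 56 + 20 + 12 + 88 + 37 + 32 = 309
n = 7
Mean = 309/7 = 44.1429

Mean = 44.1429


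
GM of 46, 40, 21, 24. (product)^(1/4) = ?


Product = 46 × 40 × 21 × 24 = 927360
GM = 927360^(1/4) = 31.0322

GM = 31.0322


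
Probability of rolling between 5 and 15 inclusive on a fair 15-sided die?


Favorable outcomes (5 ≤ roll ≤ 15): 11
Total outcomes = 15
P = 11/15 = 0.7333

P = 0.7333


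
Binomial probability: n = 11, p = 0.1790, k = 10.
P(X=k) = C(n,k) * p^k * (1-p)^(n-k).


C(11,10) = 11
p^10 = 3.376994e-08
(1-p)^1 = 0.821000
P = 11 * 3.376994e-08 * 0.821000 = 3.0498e-07

P(X=10) = 3.0498e-07


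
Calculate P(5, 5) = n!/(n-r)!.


P(5,5) = 5!/0!
= 120/1
= 120

P(5,5) = 120


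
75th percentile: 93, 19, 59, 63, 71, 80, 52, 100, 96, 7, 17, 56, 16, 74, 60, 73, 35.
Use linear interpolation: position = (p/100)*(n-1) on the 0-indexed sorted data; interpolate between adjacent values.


Sorted: 7, 16, 17, 19, 35, 52, 56, 59, 60, 63, 71, 73, 74, 80, 93, 96, 100
n = 17
Index = 75/100 * 16 = 12.0000
Lower = data[12] = 74, Upper = data[13] = 80
P75 = 74 + 0*(6) = 74.0000

P75 = 74.0000


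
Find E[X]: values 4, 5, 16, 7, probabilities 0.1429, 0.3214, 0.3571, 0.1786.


E[X] = 4*0.1429 + 5*0.3214 + 16*0.3571 + 7*0.1786
= 0.5716 + 1.6070 + 5.7136 + 1.2502
= 9.1424

E[X] = 9.1424


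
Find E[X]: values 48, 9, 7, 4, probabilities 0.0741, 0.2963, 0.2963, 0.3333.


E[X] = 48*0.0741 + 9*0.2963 + 7*0.2963 + 4*0.3333
= 3.5568 + 2.6667 + 2.0741 + 1.3332
= 9.6308

E[X] = 9.6308


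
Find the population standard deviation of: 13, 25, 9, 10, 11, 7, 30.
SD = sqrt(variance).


Mean = 15.0000
Variance = 67.1429
SD = sqrt(67.1429) = 8.1941

SD = 8.1941


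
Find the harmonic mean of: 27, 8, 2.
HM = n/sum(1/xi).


Sum of reciprocals = 1/27 + 1/8 + 1/2 = 0.662037
HM = 3/0.662037 = 4.5315

HM = 4.5315


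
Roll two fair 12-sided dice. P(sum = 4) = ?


Total outcomes = 12×12 = 144
Favorable (sum = 4): 3
P = 3/144 = 0.0208

P = 0.0208


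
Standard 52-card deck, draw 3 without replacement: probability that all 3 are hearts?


P(all hearts) = (13/52) × (12/51) × (11/50)
= 0.0129

P = 0.0129


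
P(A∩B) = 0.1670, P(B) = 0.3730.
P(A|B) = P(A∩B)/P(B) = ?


P(A|B) = 0.1670/0.3730 = 0.4477

P(A|B) = 0.4477


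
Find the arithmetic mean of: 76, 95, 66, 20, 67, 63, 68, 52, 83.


Sum = 76 + 95 + 66 + 20 + 67 + 63 + 68 + 52 + 83 = 590
n = 9
Mean = 590/9 = 65.5556

Mean = 65.5556


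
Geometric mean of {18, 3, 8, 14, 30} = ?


Product = 18 × 3 × 8 × 14 × 30 = 181440
GM = 181440^(1/5) = 11.2654

GM = 11.2654


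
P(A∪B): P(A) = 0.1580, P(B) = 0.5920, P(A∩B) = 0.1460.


P(A∪B) = 0.1580 + 0.5920 - 0.1460
= 0.7500 - 0.1460
= 0.6040

P(A∪B) = 0.6040


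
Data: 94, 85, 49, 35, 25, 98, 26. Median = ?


Sorted: 25, 26, 35, 49, 85, 94, 98
n = 7 (odd)
Middle value = 49

Median = 49


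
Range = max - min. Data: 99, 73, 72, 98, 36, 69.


Max = 99, Min = 36
Range = 99 - 36 = 63

Range = 63


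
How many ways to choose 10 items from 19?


C(19,10) = 19!/(10! × 9!)
= 121645100408832000/(3628800 × 362880)
= 92378

C(19,10) = 92378


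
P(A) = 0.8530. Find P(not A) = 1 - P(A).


P(not A) = 1 - 0.8530 = 0.1470

P(not A) = 0.1470


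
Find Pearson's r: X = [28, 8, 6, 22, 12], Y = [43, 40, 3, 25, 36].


Mean X = 15.2000, Mean Y = 29.4000
SD X = 8.447485, SD Y = 14.540977
Cov = 57.920000
r = 57.920000/(8.447485*14.540977) = 0.4715

r = 0.4715


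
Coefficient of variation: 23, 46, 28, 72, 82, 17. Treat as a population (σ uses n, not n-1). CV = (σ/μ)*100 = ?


Mean = 44.6667
SD = 24.6824
CV = (24.6824/44.6667)*100 = 55.2592%

CV = 55.2592%


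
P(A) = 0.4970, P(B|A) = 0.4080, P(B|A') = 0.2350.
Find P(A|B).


P(B) = P(B|A)*P(A) + P(B|A')*P(A')
= 0.4080*0.4970 + 0.2350*0.5030
= 0.202776 + 0.118205 = 0.320981
P(A|B) = 0.202776/0.320981 = 0.6317

P(A|B) = 0.6317


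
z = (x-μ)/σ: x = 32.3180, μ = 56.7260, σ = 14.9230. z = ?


z = (32.3180 - 56.7260)/14.9230
= -24.4080/14.9230
= -1.6356

z = -1.6356


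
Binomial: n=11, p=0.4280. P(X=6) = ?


C(11,6) = 462
p^6 = 0.006147
(1-p)^5 = 0.061232
P = 462 * 0.006147 * 0.061232 = 0.1739

P(X=6) = 0.1739


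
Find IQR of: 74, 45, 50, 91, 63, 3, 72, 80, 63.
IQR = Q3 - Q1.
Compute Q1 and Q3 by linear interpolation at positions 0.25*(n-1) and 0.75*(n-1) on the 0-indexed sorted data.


Sorted: 3, 45, 50, 63, 63, 72, 74, 80, 91
Q1 (25th %ile) = 50.0000
Q3 (75th %ile) = 74.0000
IQR = 74.0000 - 50.0000 = 24.0000

IQR = 24.0000


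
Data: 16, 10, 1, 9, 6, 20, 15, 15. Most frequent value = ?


Frequencies: 1:1, 6:1, 9:1, 10:1, 15:2, 16:1, 20:1
Max frequency = 2
Mode = 15

Mode = 15


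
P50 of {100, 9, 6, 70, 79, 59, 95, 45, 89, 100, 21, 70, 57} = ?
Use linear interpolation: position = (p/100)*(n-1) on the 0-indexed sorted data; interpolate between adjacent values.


Sorted: 6, 9, 21, 45, 57, 59, 70, 70, 79, 89, 95, 100, 100
n = 13
Index = 50/100 * 12 = 6.0000
Lower = data[6] = 70, Upper = data[7] = 70
P50 = 70 + 0*(0) = 70.0000

P50 = 70.0000


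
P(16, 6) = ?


P(16,6) = 16!/10!
= 20922789888000/3628800
= 5765760

P(16,6) = 5765760


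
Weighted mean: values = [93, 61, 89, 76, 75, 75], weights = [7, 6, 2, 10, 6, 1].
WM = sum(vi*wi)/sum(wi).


Numerator = 93*7 + 61*6 + 89*2 + 76*10 + 75*6 + 75*1 = 2480
Denominator = 7 + 6 + 2 + 10 + 6 + 1 = 32
WM = 2480/32 = 77.5000

WM = 77.5000


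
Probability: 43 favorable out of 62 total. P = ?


P = 43/62 = 0.6935

P = 0.6935


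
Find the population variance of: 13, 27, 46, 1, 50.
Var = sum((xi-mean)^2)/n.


Mean = 27.4000
Squared deviations: 207.3600, 0.1600, 345.9600, 696.9600, 510.7600
Sum = 1761.2000
Variance = 1761.2000/5 = 352.2400

Variance = 352.2400


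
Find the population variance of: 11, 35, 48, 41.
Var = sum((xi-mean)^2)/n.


Mean = 33.7500
Squared deviations: 517.5625, 1.5625, 203.0625, 52.5625
Sum = 774.7500
Variance = 774.7500/4 = 193.6875

Variance = 193.6875


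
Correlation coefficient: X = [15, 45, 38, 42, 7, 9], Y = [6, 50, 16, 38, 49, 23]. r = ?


Mean X = 26.0000, Mean Y = 30.3333
SD X = 15.979153, SD Y = 16.559656
Cov = 60.333333
r = 60.333333/(15.979153*16.559656) = 0.2280

r = 0.2280


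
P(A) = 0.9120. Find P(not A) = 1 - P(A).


P(not A) = 1 - 0.9120 = 0.0880

P(not A) = 0.0880


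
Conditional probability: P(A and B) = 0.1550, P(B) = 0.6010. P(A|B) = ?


P(A|B) = 0.1550/0.6010 = 0.2579

P(A|B) = 0.2579


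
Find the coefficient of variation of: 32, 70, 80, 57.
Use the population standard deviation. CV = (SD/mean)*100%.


Mean = 59.7500
SD = 17.9774
CV = (17.9774/59.7500)*100 = 30.0877%

CV = 30.0877%


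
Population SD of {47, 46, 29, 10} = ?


Mean = 33.0000
Variance = 227.5000
SD = sqrt(227.5000) = 15.0831

SD = 15.0831


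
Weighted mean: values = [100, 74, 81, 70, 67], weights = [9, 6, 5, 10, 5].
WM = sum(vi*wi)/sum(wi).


Numerator = 100*9 + 74*6 + 81*5 + 70*10 + 67*5 = 2784
Denominator = 9 + 6 + 5 + 10 + 5 = 35
WM = 2784/35 = 79.5429

WM = 79.5429


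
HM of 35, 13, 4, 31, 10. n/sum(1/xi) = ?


Sum of reciprocals = 1/35 + 1/13 + 1/4 + 1/31 + 1/10 = 0.487753
HM = 5/0.487753 = 10.2511

HM = 10.2511


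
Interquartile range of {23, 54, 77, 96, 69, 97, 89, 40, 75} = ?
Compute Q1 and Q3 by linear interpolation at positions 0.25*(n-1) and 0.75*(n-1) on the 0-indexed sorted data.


Sorted: 23, 40, 54, 69, 75, 77, 89, 96, 97
Q1 (25th %ile) = 54.0000
Q3 (75th %ile) = 89.0000
IQR = 89.0000 - 54.0000 = 35.0000

IQR = 35.0000


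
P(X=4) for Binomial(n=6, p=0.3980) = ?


C(6,4) = 15
p^4 = 0.025092
(1-p)^2 = 0.362404
P = 15 * 0.025092 * 0.362404 = 0.1364

P(X=4) = 0.1364


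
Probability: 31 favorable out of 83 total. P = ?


P = 31/83 = 0.3735

P = 0.3735


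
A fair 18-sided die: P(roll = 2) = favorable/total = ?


Favorable outcomes (roll = 2): 1
Total outcomes = 18
P = 1/18 = 0.0556

P = 0.0556


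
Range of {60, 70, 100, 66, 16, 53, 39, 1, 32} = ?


Max = 100, Min = 1
Range = 100 - 1 = 99

Range = 99


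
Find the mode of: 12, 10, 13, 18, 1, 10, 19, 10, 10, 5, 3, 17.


Frequencies: 1:1, 3:1, 5:1, 10:4, 12:1, 13:1, 17:1, 18:1, 19:1
Max frequency = 4
Mode = 10

Mode = 10


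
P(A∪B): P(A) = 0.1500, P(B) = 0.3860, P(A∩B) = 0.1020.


P(A∪B) = 0.1500 + 0.3860 - 0.1020
= 0.5360 - 0.1020
= 0.4340

P(A∪B) = 0.4340


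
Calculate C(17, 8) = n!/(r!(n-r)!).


C(17,8) = 17!/(8! × 9!)
= 355687428096000/(40320 × 362880)
= 24310

C(17,8) = 24310


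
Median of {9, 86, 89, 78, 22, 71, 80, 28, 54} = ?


Sorted: 9, 22, 28, 54, 71, 78, 80, 86, 89
n = 9 (odd)
Middle value = 71

Median = 71


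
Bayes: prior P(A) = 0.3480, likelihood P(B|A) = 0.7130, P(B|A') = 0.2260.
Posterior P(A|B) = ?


P(B) = P(B|A)*P(A) + P(B|A')*P(A')
= 0.7130*0.3480 + 0.2260*0.6520
= 0.248124 + 0.147352 = 0.395476
P(A|B) = 0.248124/0.395476 = 0.6274

P(A|B) = 0.6274


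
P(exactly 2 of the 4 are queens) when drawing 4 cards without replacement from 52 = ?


Hypergeometric: P(X=2) = C(4,2)·C(48,2) / C(52,4)
= 6 × 1128 / 270725
= 6768/270725 = 0.0250

P = 0.0250


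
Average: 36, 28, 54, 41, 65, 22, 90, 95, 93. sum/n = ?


Sum = 36 + 28 + 54 + 41 + 65 + 22 + 90 + 95 + 93 = 524
n = 9
Mean = 524/9 = 58.2222

Mean = 58.2222


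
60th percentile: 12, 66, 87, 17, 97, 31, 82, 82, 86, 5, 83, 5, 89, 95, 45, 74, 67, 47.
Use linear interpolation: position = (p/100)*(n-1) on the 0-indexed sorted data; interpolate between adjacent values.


Sorted: 5, 5, 12, 17, 31, 45, 47, 66, 67, 74, 82, 82, 83, 86, 87, 89, 95, 97
n = 18
Index = 60/100 * 17 = 10.2000
Lower = data[10] = 82, Upper = data[11] = 82
P60 = 82 + 0.2000*(0) = 82.0000

P60 = 82.0000


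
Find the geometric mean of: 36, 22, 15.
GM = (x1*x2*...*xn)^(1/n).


Product = 36 × 22 × 15 = 11880
GM = 11880^(1/3) = 22.8177

GM = 22.8177


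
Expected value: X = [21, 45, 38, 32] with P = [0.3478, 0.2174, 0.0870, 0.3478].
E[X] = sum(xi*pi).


E[X] = 21*0.3478 + 45*0.2174 + 38*0.0870 + 32*0.3478
= 7.3038 + 9.7830 + 3.3060 + 11.1296
= 31.5224

E[X] = 31.5224


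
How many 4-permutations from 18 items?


P(18,4) = 18!/14!
= 6402373705728000/87178291200
= 73440

P(18,4) = 73440


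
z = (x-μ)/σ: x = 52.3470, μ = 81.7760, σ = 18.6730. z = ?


z = (52.3470 - 81.7760)/18.6730
= -29.4290/18.6730
= -1.5760

z = -1.5760


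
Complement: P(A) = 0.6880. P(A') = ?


P(not A) = 1 - 0.6880 = 0.3120

P(not A) = 0.3120


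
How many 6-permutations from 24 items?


P(24,6) = 24!/18!
= 620448401733239439360000/6402373705728000
= 96909120

P(24,6) = 96909120


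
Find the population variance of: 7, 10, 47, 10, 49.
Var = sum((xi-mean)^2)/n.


Mean = 24.6000
Squared deviations: 309.7600, 213.1600, 501.7600, 213.1600, 595.3600
Sum = 1833.2000
Variance = 1833.2000/5 = 366.6400

Variance = 366.6400


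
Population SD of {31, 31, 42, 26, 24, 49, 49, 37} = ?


Mean = 36.1250
Variance = 83.6094
SD = sqrt(83.6094) = 9.1438

SD = 9.1438


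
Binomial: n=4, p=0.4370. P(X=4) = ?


C(4,4) = 1
p^4 = 0.036469
(1-p)^0 = 1.000000
P = 1 * 0.036469 * 1.000000 = 0.0365

P(X=4) = 0.0365


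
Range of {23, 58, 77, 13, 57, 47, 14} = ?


Max = 77, Min = 13
Range = 77 - 13 = 64

Range = 64


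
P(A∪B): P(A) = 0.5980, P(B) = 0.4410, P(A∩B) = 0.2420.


P(A∪B) = 0.5980 + 0.4410 - 0.2420
= 1.0390 - 0.2420
= 0.7970

P(A∪B) = 0.7970


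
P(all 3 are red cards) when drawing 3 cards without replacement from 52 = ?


P(all red cards) = (26/52) × (25/51) × (24/50)
= 0.1176

P = 0.1176


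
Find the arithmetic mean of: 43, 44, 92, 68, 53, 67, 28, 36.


Sum = 43 + 44 + 92 + 68 + 53 + 67 + 28 + 36 = 431
n = 8
Mean = 431/8 = 53.8750

Mean = 53.8750


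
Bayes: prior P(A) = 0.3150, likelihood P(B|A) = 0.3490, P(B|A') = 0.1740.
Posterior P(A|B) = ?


P(B) = P(B|A)*P(A) + P(B|A')*P(A')
= 0.3490*0.3150 + 0.1740*0.6850
= 0.109935 + 0.119190 = 0.229125
P(A|B) = 0.109935/0.229125 = 0.4798

P(A|B) = 0.4798


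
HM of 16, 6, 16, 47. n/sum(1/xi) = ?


Sum of reciprocals = 1/16 + 1/6 + 1/16 + 1/47 = 0.312943
HM = 4/0.312943 = 12.7819

HM = 12.7819


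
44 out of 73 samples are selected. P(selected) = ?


P = 44/73 = 0.6027

P = 0.6027


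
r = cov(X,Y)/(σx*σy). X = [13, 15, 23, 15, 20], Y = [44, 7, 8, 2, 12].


Mean X = 17.2000, Mean Y = 14.6000
SD X = 3.709447, SD Y = 15.041277
Cov = -24.920000
r = -24.920000/(3.709447*15.041277) = -0.4466

r = -0.4466


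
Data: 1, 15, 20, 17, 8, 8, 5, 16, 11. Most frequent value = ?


Frequencies: 1:1, 5:1, 8:2, 11:1, 15:1, 16:1, 17:1, 20:1
Max frequency = 2
Mode = 8

Mode = 8


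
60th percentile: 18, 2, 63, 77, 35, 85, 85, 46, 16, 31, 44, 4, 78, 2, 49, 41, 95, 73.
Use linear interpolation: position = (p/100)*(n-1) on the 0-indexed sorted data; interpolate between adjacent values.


Sorted: 2, 2, 4, 16, 18, 31, 35, 41, 44, 46, 49, 63, 73, 77, 78, 85, 85, 95
n = 18
Index = 60/100 * 17 = 10.2000
Lower = data[10] = 49, Upper = data[11] = 63
P60 = 49 + 0.2000*(14) = 51.8000

P60 = 51.8000


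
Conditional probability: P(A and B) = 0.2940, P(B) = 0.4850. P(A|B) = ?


P(A|B) = 0.2940/0.4850 = 0.6062

P(A|B) = 0.6062


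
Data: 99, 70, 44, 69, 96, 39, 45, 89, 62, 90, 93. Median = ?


Sorted: 39, 44, 45, 62, 69, 70, 89, 90, 93, 96, 99
n = 11 (odd)
Middle value = 70

Median = 70


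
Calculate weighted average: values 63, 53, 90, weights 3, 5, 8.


Numerator = 63*3 + 53*5 + 90*8 = 1174
Denominator = 3 + 5 + 8 = 16
WM = 1174/16 = 73.3750

WM = 73.3750


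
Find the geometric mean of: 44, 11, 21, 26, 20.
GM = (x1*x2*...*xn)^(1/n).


Product = 44 × 11 × 21 × 26 × 20 = 5285280
GM = 5285280^(1/5) = 22.1113

GM = 22.1113


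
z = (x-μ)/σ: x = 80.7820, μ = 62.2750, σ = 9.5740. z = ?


z = (80.7820 - 62.2750)/9.5740
= 18.5070/9.5740
= 1.9330

z = 1.9330


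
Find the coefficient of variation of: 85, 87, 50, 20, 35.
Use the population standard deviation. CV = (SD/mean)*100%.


Mean = 55.4000
SD = 26.7328
CV = (26.7328/55.4000)*100 = 48.2541%

CV = 48.2541%


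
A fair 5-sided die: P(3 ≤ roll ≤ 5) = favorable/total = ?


Favorable outcomes (3 ≤ roll ≤ 5): 3
Total outcomes = 5
P = 3/5 = 0.6000

P = 0.6000


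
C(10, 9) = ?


C(10,9) = 10!/(9! × 1!)
= 3628800/(362880 × 1)
= 10

C(10,9) = 10


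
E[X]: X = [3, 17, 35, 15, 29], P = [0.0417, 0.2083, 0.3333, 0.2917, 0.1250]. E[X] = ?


E[X] = 3*0.0417 + 17*0.2083 + 35*0.3333 + 15*0.2917 + 29*0.1250
= 0.1251 + 3.5411 + 11.6655 + 4.3755 + 3.6250
= 23.3322

E[X] = 23.3322


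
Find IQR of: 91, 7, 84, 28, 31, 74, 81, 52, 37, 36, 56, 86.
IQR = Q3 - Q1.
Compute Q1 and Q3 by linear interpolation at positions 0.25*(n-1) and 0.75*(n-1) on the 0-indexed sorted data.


Sorted: 7, 28, 31, 36, 37, 52, 56, 74, 81, 84, 86, 91
Q1 (25th %ile) = 34.7500
Q3 (75th %ile) = 81.7500
IQR = 81.7500 - 34.7500 = 47.0000

IQR = 47.0000


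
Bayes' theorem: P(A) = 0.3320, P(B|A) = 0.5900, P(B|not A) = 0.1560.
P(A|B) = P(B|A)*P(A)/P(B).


P(B) = P(B|A)*P(A) + P(B|A')*P(A')
= 0.5900*0.3320 + 0.1560*0.6680
= 0.195880 + 0.104208 = 0.300088
P(A|B) = 0.195880/0.300088 = 0.6527

P(A|B) = 0.6527


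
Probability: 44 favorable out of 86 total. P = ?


P = 44/86 = 0.5116

P = 0.5116


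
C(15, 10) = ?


C(15,10) = 15!/(10! × 5!)
= 1307674368000/(3628800 × 120)
= 3003

C(15,10) = 3003


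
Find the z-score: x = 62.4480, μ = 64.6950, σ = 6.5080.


z = (62.4480 - 64.6950)/6.5080
= -2.2470/6.5080
= -0.3453

z = -0.3453


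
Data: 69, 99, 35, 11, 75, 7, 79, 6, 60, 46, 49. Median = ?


Sorted: 6, 7, 11, 35, 46, 49, 60, 69, 75, 79, 99
n = 11 (odd)
Middle value = 49

Median = 49


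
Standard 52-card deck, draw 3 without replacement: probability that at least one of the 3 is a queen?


P(at least one) = 1 - P(none)
P(none) = (48/52) × (47/51) × (46/50) = 0.782624
P(at least one) = 1 - 0.782624 = 0.2174

P = 0.2174


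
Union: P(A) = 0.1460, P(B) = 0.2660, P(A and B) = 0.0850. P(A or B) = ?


P(A∪B) = 0.1460 + 0.2660 - 0.0850
= 0.4120 - 0.0850
= 0.3270

P(A∪B) = 0.3270


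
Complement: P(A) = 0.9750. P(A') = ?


P(not A) = 1 - 0.9750 = 0.0250

P(not A) = 0.0250


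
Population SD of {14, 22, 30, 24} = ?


Mean = 22.5000
Variance = 32.7500
SD = sqrt(32.7500) = 5.7228

SD = 5.7228


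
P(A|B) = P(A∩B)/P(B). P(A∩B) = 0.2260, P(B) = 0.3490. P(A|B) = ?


P(A|B) = 0.2260/0.3490 = 0.6476

P(A|B) = 0.6476


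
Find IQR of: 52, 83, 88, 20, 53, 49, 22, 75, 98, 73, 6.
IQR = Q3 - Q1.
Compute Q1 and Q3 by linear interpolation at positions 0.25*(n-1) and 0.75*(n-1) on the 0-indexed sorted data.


Sorted: 6, 20, 22, 49, 52, 53, 73, 75, 83, 88, 98
Q1 (25th %ile) = 35.5000
Q3 (75th %ile) = 79.0000
IQR = 79.0000 - 35.5000 = 43.5000

IQR = 43.5000


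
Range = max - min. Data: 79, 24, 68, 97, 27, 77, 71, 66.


Max = 97, Min = 24
Range = 97 - 24 = 73

Range = 73


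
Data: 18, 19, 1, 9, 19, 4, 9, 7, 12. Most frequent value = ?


Frequencies: 1:1, 4:1, 7:1, 9:2, 12:1, 18:1, 19:2
Max frequency = 2
Mode = 9, 19

Mode = 9, 19


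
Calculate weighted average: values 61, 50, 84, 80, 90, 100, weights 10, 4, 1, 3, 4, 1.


Numerator = 61*10 + 50*4 + 84*1 + 80*3 + 90*4 + 100*1 = 1594
Denominator = 10 + 4 + 1 + 3 + 4 + 1 = 23
WM = 1594/23 = 69.3043

WM = 69.3043


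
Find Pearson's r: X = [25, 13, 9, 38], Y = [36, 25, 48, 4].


Mean X = 21.2500, Mean Y = 28.2500
SD X = 11.321992, SD Y = 16.192205
Cov = -148.062500
r = -148.062500/(11.321992*16.192205) = -0.8076

r = -0.8076


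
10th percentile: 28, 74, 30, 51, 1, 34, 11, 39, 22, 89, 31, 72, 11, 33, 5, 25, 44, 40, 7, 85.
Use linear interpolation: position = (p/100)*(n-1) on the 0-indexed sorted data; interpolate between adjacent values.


Sorted: 1, 5, 7, 11, 11, 22, 25, 28, 30, 31, 33, 34, 39, 40, 44, 51, 72, 74, 85, 89
n = 20
Index = 10/100 * 19 = 1.9000
Lower = data[1] = 5, Upper = data[2] = 7
P10 = 5 + 0.9000*(2) = 6.8000

P10 = 6.8000


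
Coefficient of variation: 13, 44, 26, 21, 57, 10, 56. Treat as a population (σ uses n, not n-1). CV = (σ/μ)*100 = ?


Mean = 32.4286
SD = 18.3058
CV = (18.3058/32.4286)*100 = 56.4496%

CV = 56.4496%


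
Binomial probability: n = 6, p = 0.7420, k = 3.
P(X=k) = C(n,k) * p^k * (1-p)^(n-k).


C(6,3) = 20
p^3 = 0.408518
(1-p)^3 = 0.017174
P = 20 * 0.408518 * 0.017174 = 0.1403

P(X=3) = 0.1403


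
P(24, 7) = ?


P(24,7) = 24!/17!
= 620448401733239439360000/355687428096000
= 1744364160

P(24,7) = 1744364160


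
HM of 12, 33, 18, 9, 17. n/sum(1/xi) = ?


Sum of reciprocals = 1/12 + 1/33 + 1/18 + 1/9 + 1/17 = 0.339127
HM = 5/0.339127 = 14.7438

HM = 14.7438


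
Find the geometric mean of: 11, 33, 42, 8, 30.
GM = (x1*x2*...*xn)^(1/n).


Product = 11 × 33 × 42 × 8 × 30 = 3659040
GM = 3659040^(1/5) = 20.5435

GM = 20.5435


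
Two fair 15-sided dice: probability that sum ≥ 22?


Total outcomes = 15×15 = 225
Favorable (sum ≥ 22): 45
P = 45/225 = 0.2000

P = 0.2000


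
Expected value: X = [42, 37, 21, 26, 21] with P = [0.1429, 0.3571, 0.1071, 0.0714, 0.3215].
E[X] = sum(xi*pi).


E[X] = 42*0.1429 + 37*0.3571 + 21*0.1071 + 26*0.0714 + 21*0.3215
= 6.0018 + 13.2127 + 2.2491 + 1.8564 + 6.7515
= 30.0715

E[X] = 30.0715


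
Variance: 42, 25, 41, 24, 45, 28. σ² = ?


Mean = 34.1667
Squared deviations: 61.3611, 84.0278, 46.6944, 103.3611, 117.3611, 38.0278
Sum = 450.8333
Variance = 450.8333/6 = 75.1389

Variance = 75.1389


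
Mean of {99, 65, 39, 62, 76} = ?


Sum = 99 + 65 + 39 + 62 + 76 = 341
n = 5
Mean = 341/5 = 68.2000

Mean = 68.2000


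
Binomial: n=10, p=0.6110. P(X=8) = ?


C(10,8) = 45
p^8 = 0.019424
(1-p)^2 = 0.151321
P = 45 * 0.019424 * 0.151321 = 0.1323

P(X=8) = 0.1323


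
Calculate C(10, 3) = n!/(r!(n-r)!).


C(10,3) = 10!/(3! × 7!)
= 3628800/(6 × 5040)
= 120

C(10,3) = 120


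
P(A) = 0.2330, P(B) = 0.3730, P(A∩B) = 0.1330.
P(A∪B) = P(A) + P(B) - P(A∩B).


P(A∪B) = 0.2330 + 0.3730 - 0.1330
= 0.6060 - 0.1330
= 0.4730

P(A∪B) = 0.4730


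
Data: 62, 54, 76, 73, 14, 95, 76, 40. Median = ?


Sorted: 14, 40, 54, 62, 73, 76, 76, 95
n = 8 (even)
Middle values: 62 and 73
Median = (62+73)/2 = 67.5000

Median = 67.5000


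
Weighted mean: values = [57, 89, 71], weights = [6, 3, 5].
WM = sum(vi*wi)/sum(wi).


Numerator = 57*6 + 89*3 + 71*5 = 964
Denominator = 6 + 3 + 5 = 14
WM = 964/14 = 68.8571

WM = 68.8571


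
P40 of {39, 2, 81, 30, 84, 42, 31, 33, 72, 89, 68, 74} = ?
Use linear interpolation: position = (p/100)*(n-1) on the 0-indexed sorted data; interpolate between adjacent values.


Sorted: 2, 30, 31, 33, 39, 42, 68, 72, 74, 81, 84, 89
n = 12
Index = 40/100 * 11 = 4.4000
Lower = data[4] = 39, Upper = data[5] = 42
P40 = 39 + 0.4000*(3) = 40.2000

P40 = 40.2000


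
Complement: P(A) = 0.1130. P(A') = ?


P(not A) = 1 - 0.1130 = 0.8870

P(not A) = 0.8870


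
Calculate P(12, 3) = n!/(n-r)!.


P(12,3) = 12!/9!
= 479001600/362880
= 1320

P(12,3) = 1320


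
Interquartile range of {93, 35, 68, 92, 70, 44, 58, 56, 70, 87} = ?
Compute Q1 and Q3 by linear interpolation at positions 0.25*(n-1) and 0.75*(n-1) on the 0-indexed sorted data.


Sorted: 35, 44, 56, 58, 68, 70, 70, 87, 92, 93
Q1 (25th %ile) = 56.5000
Q3 (75th %ile) = 82.7500
IQR = 82.7500 - 56.5000 = 26.2500

IQR = 26.2500


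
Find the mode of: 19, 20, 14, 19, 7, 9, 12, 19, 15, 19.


Frequencies: 7:1, 9:1, 12:1, 14:1, 15:1, 19:4, 20:1
Max frequency = 4
Mode = 19

Mode = 19


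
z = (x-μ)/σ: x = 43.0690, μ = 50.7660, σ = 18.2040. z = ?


z = (43.0690 - 50.7660)/18.2040
= -7.6970/18.2040
= -0.4228

z = -0.4228


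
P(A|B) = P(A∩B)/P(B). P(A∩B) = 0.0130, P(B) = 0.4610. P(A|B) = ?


P(A|B) = 0.0130/0.4610 = 0.0282

P(A|B) = 0.0282


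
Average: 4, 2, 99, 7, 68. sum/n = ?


Sum = 4 + 2 + 99 + 7 + 68 = 180
n = 5
Mean = 180/5 = 36.0000

Mean = 36.0000


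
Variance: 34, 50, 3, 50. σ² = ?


Mean = 34.2500
Squared deviations: 0.0625, 248.0625, 976.5625, 248.0625
Sum = 1472.7500
Variance = 1472.7500/4 = 368.1875

Variance = 368.1875


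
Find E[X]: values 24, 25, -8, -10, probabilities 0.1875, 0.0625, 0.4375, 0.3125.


E[X] = 24*0.1875 + 25*0.0625 - 8*0.4375 - 10*0.3125
= 4.5000 + 1.5625 - 3.5000 - 3.1250
= -0.5625

E[X] = -0.5625


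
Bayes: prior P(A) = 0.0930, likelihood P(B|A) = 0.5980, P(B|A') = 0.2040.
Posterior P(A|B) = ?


P(B) = P(B|A)*P(A) + P(B|A')*P(A')
= 0.5980*0.0930 + 0.2040*0.9070
= 0.055614 + 0.185028 = 0.240642
P(A|B) = 0.055614/0.240642 = 0.2311

P(A|B) = 0.2311


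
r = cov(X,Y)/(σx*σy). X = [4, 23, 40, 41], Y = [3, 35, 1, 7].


Mean X = 27.0000, Mean Y = 11.5000
SD X = 15.083103, SD Y = 13.738632
Cov = -24.500000
r = -24.500000/(15.083103*13.738632) = -0.1182

r = -0.1182


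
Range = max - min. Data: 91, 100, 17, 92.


Max = 100, Min = 17
Range = 100 - 17 = 83

Range = 83


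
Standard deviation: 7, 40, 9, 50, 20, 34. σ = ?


Mean = 26.6667
Variance = 253.2222
SD = sqrt(253.2222) = 15.9130

SD = 15.9130


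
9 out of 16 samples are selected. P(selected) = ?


P = 9/16 = 0.5625

P = 0.5625


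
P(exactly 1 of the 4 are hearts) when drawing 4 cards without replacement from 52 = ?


Hypergeometric: P(X=1) = C(13,1)·C(39,3) / C(52,4)
= 13 × 9139 / 270725
= 118807/270725 = 0.4388

P = 0.4388


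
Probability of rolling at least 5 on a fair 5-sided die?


Favorable outcomes (roll ≥ 5): 1
Total outcomes = 5
P = 1/5 = 0.2000

P = 0.2000


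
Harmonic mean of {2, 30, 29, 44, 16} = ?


Sum of reciprocals = 1/2 + 1/30 + 1/29 + 1/44 + 1/16 = 0.653043
HM = 5/0.653043 = 7.6565

HM = 7.6565


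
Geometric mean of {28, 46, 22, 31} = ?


Product = 28 × 46 × 22 × 31 = 878416
GM = 878416^(1/4) = 30.6144

GM = 30.6144


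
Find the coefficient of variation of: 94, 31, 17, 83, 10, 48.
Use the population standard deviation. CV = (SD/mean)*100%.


Mean = 47.1667
SD = 31.7039
CV = (31.7039/47.1667)*100 = 67.2168%

CV = 67.2168%


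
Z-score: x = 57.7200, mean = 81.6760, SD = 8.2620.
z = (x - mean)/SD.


z = (57.7200 - 81.6760)/8.2620
= -23.9560/8.2620
= -2.8995

z = -2.8995


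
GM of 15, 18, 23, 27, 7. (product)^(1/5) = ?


Product = 15 × 18 × 23 × 27 × 7 = 1173690
GM = 1173690^(1/5) = 16.3648

GM = 16.3648


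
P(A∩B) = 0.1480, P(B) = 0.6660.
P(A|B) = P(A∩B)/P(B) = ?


P(A|B) = 0.1480/0.6660 = 0.2222

P(A|B) = 0.2222


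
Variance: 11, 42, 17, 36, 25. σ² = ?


Mean = 26.2000
Squared deviations: 231.0400, 249.6400, 84.6400, 96.0400, 1.4400
Sum = 662.8000
Variance = 662.8000/5 = 132.5600

Variance = 132.5600


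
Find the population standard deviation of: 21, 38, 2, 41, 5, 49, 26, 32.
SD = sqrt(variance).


Mean = 26.7500
Variance = 246.4375
SD = sqrt(246.4375) = 15.6983

SD = 15.6983


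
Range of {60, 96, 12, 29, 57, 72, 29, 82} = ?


Max = 96, Min = 12
Range = 96 - 12 = 84

Range = 84


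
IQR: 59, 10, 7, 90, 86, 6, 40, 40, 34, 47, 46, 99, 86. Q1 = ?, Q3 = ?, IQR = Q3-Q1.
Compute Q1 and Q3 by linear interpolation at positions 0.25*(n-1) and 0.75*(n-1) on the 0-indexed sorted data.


Sorted: 6, 7, 10, 34, 40, 40, 46, 47, 59, 86, 86, 90, 99
Q1 (25th %ile) = 34.0000
Q3 (75th %ile) = 86.0000
IQR = 86.0000 - 34.0000 = 52.0000

IQR = 52.0000


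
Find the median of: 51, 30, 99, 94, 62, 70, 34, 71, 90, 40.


Sorted: 30, 34, 40, 51, 62, 70, 71, 90, 94, 99
n = 10 (even)
Middle values: 62 and 70
Median = (62+70)/2 = 66.0000

Median = 66.0000


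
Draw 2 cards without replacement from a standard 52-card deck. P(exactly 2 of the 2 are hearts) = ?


Hypergeometric: P(X=2) = C(13,2)·C(39,0) / C(52,2)
= 78 × 1 / 1326
= 78/1326 = 0.0588

P = 0.0588


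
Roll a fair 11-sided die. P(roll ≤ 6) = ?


Favorable outcomes (roll ≤ 6): 6
Total outcomes = 11
P = 6/11 = 0.5455

P = 0.5455


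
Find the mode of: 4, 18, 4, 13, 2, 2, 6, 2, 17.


Frequencies: 2:3, 4:2, 6:1, 13:1, 17:1, 18:1
Max frequency = 3
Mode = 2

Mode = 2


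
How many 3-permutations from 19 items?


P(19,3) = 19!/16!
= 121645100408832000/20922789888000
= 5814

P(19,3) = 5814


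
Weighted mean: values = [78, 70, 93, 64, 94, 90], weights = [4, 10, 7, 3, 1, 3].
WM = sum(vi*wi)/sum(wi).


Numerator = 78*4 + 70*10 + 93*7 + 64*3 + 94*1 + 90*3 = 2219
Denominator = 4 + 10 + 7 + 3 + 1 + 3 = 28
WM = 2219/28 = 79.2500

WM = 79.2500


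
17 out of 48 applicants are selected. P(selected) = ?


P = 17/48 = 0.3542

P = 0.3542


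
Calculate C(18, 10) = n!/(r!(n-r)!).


C(18,10) = 18!/(10! × 8!)
= 6402373705728000/(3628800 × 40320)
= 43758

C(18,10) = 43758


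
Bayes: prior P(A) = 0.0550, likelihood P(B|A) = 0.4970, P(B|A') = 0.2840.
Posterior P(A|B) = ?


P(B) = P(B|A)*P(A) + P(B|A')*P(A')
= 0.4970*0.0550 + 0.2840*0.9450
= 0.027335 + 0.268380 = 0.295715
P(A|B) = 0.027335/0.295715 = 0.0924

P(A|B) = 0.0924


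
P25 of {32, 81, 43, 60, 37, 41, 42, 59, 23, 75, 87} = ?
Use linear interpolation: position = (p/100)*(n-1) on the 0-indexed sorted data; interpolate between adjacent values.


Sorted: 23, 32, 37, 41, 42, 43, 59, 60, 75, 81, 87
n = 11
Index = 25/100 * 10 = 2.5000
Lower = data[2] = 37, Upper = data[3] = 41
P25 = 37 + 0.5000*(4) = 39.0000

P25 = 39.0000


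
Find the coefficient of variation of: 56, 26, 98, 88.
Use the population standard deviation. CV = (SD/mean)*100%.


Mean = 67.0000
SD = 28.3019
CV = (28.3019/67.0000)*100 = 42.2417%

CV = 42.2417%


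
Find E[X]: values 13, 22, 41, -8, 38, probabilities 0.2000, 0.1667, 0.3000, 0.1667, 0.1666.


E[X] = 13*0.2000 + 22*0.1667 + 41*0.3000 - 8*0.1667 + 38*0.1666
= 2.6000 + 3.6674 + 12.3000 - 1.3336 + 6.3308
= 23.5646

E[X] = 23.5646
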